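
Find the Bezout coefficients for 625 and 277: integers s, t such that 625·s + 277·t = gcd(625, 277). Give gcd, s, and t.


Euclidean algorithm on (625, 277) — divide until remainder is 0:
  625 = 2 · 277 + 71
  277 = 3 · 71 + 64
  71 = 1 · 64 + 7
  64 = 9 · 7 + 1
  7 = 7 · 1 + 0
gcd(625, 277) = 1.
Track Bezout coefficients alongside the remainders: start with r₀ = 625 = a·1 + b·0 (s = 1, t = 0) and r₁ = 277 = a·0 + b·1 (s = 0, t = 1); each new remainder r_{k+1} = r_{k-1} − q_k·r_k inherits s_{k+1} = s_{k-1} − q_k·s_k, t_{k+1} = t_{k-1} − q_k·t_k, so r_k = a·s_k + b·t_k at every step:
  q = 2: r = 71, s = 1 − 2·0 = 1, t = 0 − 2·1 = -2  (check: 625·1 + 277·(-2) = 71)
  q = 3: r = 64, s = 0 − 3·1 = -3, t = 1 − 3·(-2) = 7  (check: 625·(-3) + 277·7 = 64)
  q = 1: r = 7, s = 1 − 1·(-3) = 4, t = -2 − 1·7 = -9  (check: 625·4 + 277·(-9) = 7)
  q = 9: r = 1, s = -3 − 9·4 = -39, t = 7 − 9·(-9) = 88  (check: 625·(-39) + 277·88 = 1)
The row with r = 1 (the gcd) gives the Bezout coefficients s = -39, t = 88.
Result: 625 · (-39) + 277 · (88) = 1.

gcd(625, 277) = 1; s = -39, t = 88 (check: 625·(-39) + 277·88 = 1).


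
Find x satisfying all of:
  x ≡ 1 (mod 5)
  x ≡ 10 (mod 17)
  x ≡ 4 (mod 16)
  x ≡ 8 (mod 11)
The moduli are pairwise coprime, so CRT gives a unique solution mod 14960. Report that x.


Product of moduli M = 5 · 17 · 16 · 11 = 14960.
Merge one congruence at a time:
  Start: x ≡ 1 (mod 5).
  Combine with x ≡ 10 (mod 17); new modulus lcm = 85.
    Write x = 1 + 5·t and substitute into x ≡ 10 (mod 17): 5·t ≡ 10 − 1 = 9 (mod 17).
    The inverse of 5 mod 17 is 7 (since 5·7 = 35 = 2·17 + 1), so t ≡ 7·9 = 63 ≡ 12 (mod 17).
    Then x = 1 + 5·12 = 61, valid modulo lcm(5, 17) = 85: x ≡ 61 (mod 85).
  Combine with x ≡ 4 (mod 16); new modulus lcm = 1360.
    Write x = 61 + 85·t and substitute into x ≡ 4 (mod 16): 85·t ≡ 4 − 61 = -57 (mod 16).
    Reduce coefficients mod 16: 5·t ≡ 7 (mod 16).
    The inverse of 5 mod 16 is 13 (since 5·13 = 65 = 4·16 + 1), so t ≡ 13·7 = 91 ≡ 11 (mod 16).
    Then x = 61 + 85·11 = 996, valid modulo lcm(85, 16) = 1360: x ≡ 996 (mod 1360).
  Combine with x ≡ 8 (mod 11); new modulus lcm = 14960.
    Write x = 996 + 1360·t and substitute into x ≡ 8 (mod 11): 1360·t ≡ 8 − 996 = -988 (mod 11).
    Reduce coefficients mod 11: 7·t ≡ 2 (mod 11).
    The inverse of 7 mod 11 is 8 (since 7·8 = 56 = 5·11 + 1), so t ≡ 8·2 = 16 ≡ 5 (mod 11).
    Then x = 996 + 1360·5 = 7796, valid modulo lcm(1360, 11) = 14960: x ≡ 7796 (mod 14960).
Verify against each original: 7796 mod 5 = 1, 7796 mod 17 = 10, 7796 mod 16 = 4, 7796 mod 11 = 8.

x ≡ 7796 (mod 14960).


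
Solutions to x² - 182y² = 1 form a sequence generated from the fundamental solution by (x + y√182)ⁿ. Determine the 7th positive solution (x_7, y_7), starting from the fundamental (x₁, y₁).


Step 1: Find the fundamental solution (x₁, y₁) of x² - 182y² = 1.
  Expand √182 as a continued fraction. a₀ = ⌊√182⌋ = 13; iterate m_{k+1} = d_k·a_k − m_k, d_{k+1} = (182 − m_{k+1}²)/d_k, a_{k+1} = ⌊(a₀ + m_{k+1})/d_{k+1}⌋ (starting m₀ = 0, d₀ = 1), with convergents p_k = a_k·p_{k-1} + p_{k-2}, q_k = a_k·q_{k-1} + q_{k-2} (p₋₁ = 1, q₋₁ = 0):
  k = 0: a₀ = 13; p₀/q₀ = 13/1; p₀² − 182·q₀² = 169 − 182 = -13.
  k = 1: m = 13, d = 13, a = ⌊(13 + 13)/13⌋ = 2; p/q = (2·13 + 1)/(2·1 + 0) = 27/2; p² − 182·q² = 729 − 728 = 1.
  The first convergent with p² − 182·q² = 1 gives the fundamental solution (x₁, y₁) = (27, 2).
Step 2: Apply the recurrence (x_{n+1}, y_{n+1}) = (x₁x_n + 182y₁y_n, x₁y_n + y₁x_n) repeatedly.
  From (x_1, y_1) = (27, 2): x_2 = 27·27 + 182·2·2 = 1457; y_2 = 27·2 + 2·27 = 108.
  From (x_2, y_2) = (1457, 108): x_3 = 27·1457 + 182·2·108 = 78651; y_3 = 27·108 + 2·1457 = 5830.
  From (x_3, y_3) = (78651, 5830): x_4 = 27·78651 + 182·2·5830 = 4245697; y_4 = 27·5830 + 2·78651 = 314712.
  From (x_4, y_4) = (4245697, 314712): x_5 = 27·4245697 + 182·2·314712 = 229188987; y_5 = 27·314712 + 2·4245697 = 16988618.
  From (x_5, y_5) = (229188987, 16988618): x_6 = 27·229188987 + 182·2·16988618 = 12371959601; y_6 = 27·16988618 + 2·229188987 = 917070660.
  From (x_6, y_6) = (12371959601, 917070660): x_7 = 27·12371959601 + 182·2·917070660 = 667856629467; y_7 = 27·917070660 + 2·12371959601 = 49504827022.
Step 3: Verify x_7² - 182·y_7² = 446032477523021732704089 - 446032477523021732704088 = 1 (should be 1). ✓

(x_1, y_1) = (27, 2); (x_7, y_7) = (667856629467, 49504827022).


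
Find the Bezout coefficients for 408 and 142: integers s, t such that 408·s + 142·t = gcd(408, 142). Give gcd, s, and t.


Euclidean algorithm on (408, 142) — divide until remainder is 0:
  408 = 2 · 142 + 124
  142 = 1 · 124 + 18
  124 = 6 · 18 + 16
  18 = 1 · 16 + 2
  16 = 8 · 2 + 0
gcd(408, 142) = 2.
Track Bezout coefficients alongside the remainders: start with r₀ = 408 = a·1 + b·0 (s = 1, t = 0) and r₁ = 142 = a·0 + b·1 (s = 0, t = 1); each new remainder r_{k+1} = r_{k-1} − q_k·r_k inherits s_{k+1} = s_{k-1} − q_k·s_k, t_{k+1} = t_{k-1} − q_k·t_k, so r_k = a·s_k + b·t_k at every step:
  q = 2: r = 124, s = 1 − 2·0 = 1, t = 0 − 2·1 = -2  (check: 408·1 + 142·(-2) = 124)
  q = 1: r = 18, s = 0 − 1·1 = -1, t = 1 − 1·(-2) = 3  (check: 408·(-1) + 142·3 = 18)
  q = 6: r = 16, s = 1 − 6·(-1) = 7, t = -2 − 6·3 = -20  (check: 408·7 + 142·(-20) = 16)
  q = 1: r = 2, s = -1 − 1·7 = -8, t = 3 − 1·(-20) = 23  (check: 408·(-8) + 142·23 = 2)
The row with r = 2 (the gcd) gives the Bezout coefficients s = -8, t = 23.
Result: 408 · (-8) + 142 · (23) = 2.

gcd(408, 142) = 2; s = -8, t = 23 (check: 408·(-8) + 142·23 = 2).


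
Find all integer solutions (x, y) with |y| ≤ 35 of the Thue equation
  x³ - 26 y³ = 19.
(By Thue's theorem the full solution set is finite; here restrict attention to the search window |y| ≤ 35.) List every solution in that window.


The equation is x³ - 26y³ = 19. For fixed y, x³ = 26·y³ + 19, so a solution requires the RHS to be a perfect cube.
Strategy: iterate y from -35 to 35, compute RHS = 26·y³ + 19, and check whether it is a (positive or negative) perfect cube.
Check small values of y:
  y = 0: RHS = 19 is not a perfect cube.
  y = 1: RHS = 45 is not a perfect cube.
  y = -1: RHS = -7 is not a perfect cube.
  y = 2: RHS = 227 is not a perfect cube.
  y = -2: RHS = -189 is not a perfect cube.
  y = 3: RHS = 721 is not a perfect cube.
  y = -3: RHS = -683 is not a perfect cube.
Continuing the search up to |y| = 35 finds no solutions either.
No (x, y) in the scanned range satisfies the equation.

No integer solutions with |y| ≤ 35.


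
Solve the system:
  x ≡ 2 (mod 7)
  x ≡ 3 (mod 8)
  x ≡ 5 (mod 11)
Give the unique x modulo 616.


Moduli 7, 8, 11 are pairwise coprime; by CRT there is a unique solution modulo M = 7 · 8 · 11 = 616.
Solve pairwise, accumulating the modulus:
  Start with x ≡ 2 (mod 7).
  Combine with x ≡ 3 (mod 8): since gcd(7, 8) = 1, we get a unique residue mod 56.
    Write x = 2 + 7·t and substitute into x ≡ 3 (mod 8): 7·t ≡ 3 − 2 = 1 (mod 8).
    The inverse of 7 mod 8 is 7 (since 7·7 = 49 = 6·8 + 1), so t ≡ 7·1 = 7 ≡ 7 (mod 8).
    Then x = 2 + 7·7 = 51, valid modulo lcm(7, 8) = 56: x ≡ 51 (mod 56).
  Combine with x ≡ 5 (mod 11): since gcd(56, 11) = 1, we get a unique residue mod 616.
    Write x = 51 + 56·t and substitute into x ≡ 5 (mod 11): 56·t ≡ 5 − 51 = -46 (mod 11).
    Reduce coefficients mod 11: 1·t ≡ 9 (mod 11).
    So t ≡ 9 (mod 11).
    Then x = 51 + 56·9 = 555, valid modulo lcm(56, 11) = 616: x ≡ 555 (mod 616).
Verify: 555 mod 7 = 2 ✓, 555 mod 8 = 3 ✓, 555 mod 11 = 5 ✓.

x ≡ 555 (mod 616).


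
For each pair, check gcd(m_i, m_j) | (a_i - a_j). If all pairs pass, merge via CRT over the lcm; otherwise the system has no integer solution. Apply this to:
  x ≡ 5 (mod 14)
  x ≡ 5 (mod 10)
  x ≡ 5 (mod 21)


Moduli 14, 10, 21 are not pairwise coprime, so CRT works modulo lcm(m_i) when all pairwise compatibility conditions hold.
Pairwise compatibility: gcd(m_i, m_j) must divide a_i - a_j for every pair.
Merge one congruence at a time:
  Start: x ≡ 5 (mod 14).
  Combine with x ≡ 5 (mod 10): gcd(14, 10) = 2; 5 - 5 = 0, which IS divisible by 2, so compatible.
    Write x = 5 + 14·t and substitute into x ≡ 5 (mod 10): 14·t ≡ 5 − 5 = 0 (mod 10).
    Divide the congruence (and modulus) by g = 2: 7·t ≡ 0 (mod 5).
    Reduce coefficients mod 5: 2·t ≡ 0 (mod 5).
    The inverse of 2 mod 5 is 3 (since 2·3 = 6 = 1·5 + 1), so t ≡ 3·0 = 0 ≡ 0 (mod 5).
    Then x = 5 + 14·0 = 5, valid modulo lcm(14, 10) = 70: x ≡ 5 (mod 70).
  Combine with x ≡ 5 (mod 21): gcd(70, 21) = 7; 5 - 5 = 0, which IS divisible by 7, so compatible.
    Write x = 5 + 70·t and substitute into x ≡ 5 (mod 21): 70·t ≡ 5 − 5 = 0 (mod 21).
    Divide the congruence (and modulus) by g = 7: 10·t ≡ 0 (mod 3).
    Reduce coefficients mod 3: 1·t ≡ 0 (mod 3).
    So t ≡ 0 (mod 3).
    Then x = 5 + 70·0 = 5, valid modulo lcm(70, 21) = 210: x ≡ 5 (mod 210).
Verify: 5 mod 14 = 5, 5 mod 10 = 5, 5 mod 21 = 5.

x ≡ 5 (mod 210).


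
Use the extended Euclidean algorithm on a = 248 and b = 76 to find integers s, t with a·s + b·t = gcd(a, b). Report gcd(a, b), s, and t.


Euclidean algorithm on (248, 76) — divide until remainder is 0:
  248 = 3 · 76 + 20
  76 = 3 · 20 + 16
  20 = 1 · 16 + 4
  16 = 4 · 4 + 0
gcd(248, 76) = 4.
Track Bezout coefficients alongside the remainders: start with r₀ = 248 = a·1 + b·0 (s = 1, t = 0) and r₁ = 76 = a·0 + b·1 (s = 0, t = 1); each new remainder r_{k+1} = r_{k-1} − q_k·r_k inherits s_{k+1} = s_{k-1} − q_k·s_k, t_{k+1} = t_{k-1} − q_k·t_k, so r_k = a·s_k + b·t_k at every step:
  q = 3: r = 20, s = 1 − 3·0 = 1, t = 0 − 3·1 = -3  (check: 248·1 + 76·(-3) = 20)
  q = 3: r = 16, s = 0 − 3·1 = -3, t = 1 − 3·(-3) = 10  (check: 248·(-3) + 76·10 = 16)
  q = 1: r = 4, s = 1 − 1·(-3) = 4, t = -3 − 1·10 = -13  (check: 248·4 + 76·(-13) = 4)
The row with r = 4 (the gcd) gives the Bezout coefficients s = 4, t = -13.
Result: 248 · (4) + 76 · (-13) = 4.

gcd(248, 76) = 4; s = 4, t = -13 (check: 248·4 + 76·(-13) = 4).


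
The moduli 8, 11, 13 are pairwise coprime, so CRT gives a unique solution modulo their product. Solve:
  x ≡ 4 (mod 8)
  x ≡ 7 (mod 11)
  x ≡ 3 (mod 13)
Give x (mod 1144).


Moduli 8, 11, 13 are pairwise coprime; by CRT there is a unique solution modulo M = 8 · 11 · 13 = 1144.
Solve pairwise, accumulating the modulus:
  Start with x ≡ 4 (mod 8).
  Combine with x ≡ 7 (mod 11): since gcd(8, 11) = 1, we get a unique residue mod 88.
    Write x = 4 + 8·t and substitute into x ≡ 7 (mod 11): 8·t ≡ 7 − 4 = 3 (mod 11).
    The inverse of 8 mod 11 is 7 (since 8·7 = 56 = 5·11 + 1), so t ≡ 7·3 = 21 ≡ 10 (mod 11).
    Then x = 4 + 8·10 = 84, valid modulo lcm(8, 11) = 88: x ≡ 84 (mod 88).
  Combine with x ≡ 3 (mod 13): since gcd(88, 13) = 1, we get a unique residue mod 1144.
    Write x = 84 + 88·t and substitute into x ≡ 3 (mod 13): 88·t ≡ 3 − 84 = -81 (mod 13).
    Reduce coefficients mod 13: 10·t ≡ 10 (mod 13).
    The inverse of 10 mod 13 is 4 (since 10·4 = 40 = 3·13 + 1), so t ≡ 4·10 = 40 ≡ 1 (mod 13).
    Then x = 84 + 88·1 = 172, valid modulo lcm(88, 13) = 1144: x ≡ 172 (mod 1144).
Verify: 172 mod 8 = 4 ✓, 172 mod 11 = 7 ✓, 172 mod 13 = 3 ✓.

x ≡ 172 (mod 1144).


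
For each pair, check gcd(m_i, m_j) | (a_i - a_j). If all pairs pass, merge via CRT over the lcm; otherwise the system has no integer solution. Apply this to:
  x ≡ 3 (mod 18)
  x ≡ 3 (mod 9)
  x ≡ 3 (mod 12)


Moduli 18, 9, 12 are not pairwise coprime, so CRT works modulo lcm(m_i) when all pairwise compatibility conditions hold.
Pairwise compatibility: gcd(m_i, m_j) must divide a_i - a_j for every pair.
Merge one congruence at a time:
  Start: x ≡ 3 (mod 18).
  Combine with x ≡ 3 (mod 9): gcd(18, 9) = 9; 3 - 3 = 0, which IS divisible by 9, so compatible.
    Write x = 3 + 18·t and substitute into x ≡ 3 (mod 9): 18·t ≡ 3 − 3 = 0 (mod 9).
    Divide the congruence (and modulus) by g = 9: 2·t ≡ 0 (mod 1).
    Modulo 1 every t works; take t = 0.
    Then x = 3 + 18·0 = 3, valid modulo lcm(18, 9) = 18: x ≡ 3 (mod 18).
  Combine with x ≡ 3 (mod 12): gcd(18, 12) = 6; 3 - 3 = 0, which IS divisible by 6, so compatible.
    Write x = 3 + 18·t and substitute into x ≡ 3 (mod 12): 18·t ≡ 3 − 3 = 0 (mod 12).
    Divide the congruence (and modulus) by g = 6: 3·t ≡ 0 (mod 2).
    Reduce coefficients mod 2: 1·t ≡ 0 (mod 2).
    So t ≡ 0 (mod 2).
    Then x = 3 + 18·0 = 3, valid modulo lcm(18, 12) = 36: x ≡ 3 (mod 36).
Verify: 3 mod 18 = 3, 3 mod 9 = 3, 3 mod 12 = 3.

x ≡ 3 (mod 36).


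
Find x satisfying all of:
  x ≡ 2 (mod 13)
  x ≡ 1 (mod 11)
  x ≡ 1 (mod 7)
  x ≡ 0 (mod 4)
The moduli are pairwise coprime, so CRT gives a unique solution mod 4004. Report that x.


Product of moduli M = 13 · 11 · 7 · 4 = 4004.
Merge one congruence at a time:
  Start: x ≡ 2 (mod 13).
  Combine with x ≡ 1 (mod 11); new modulus lcm = 143.
    Write x = 2 + 13·t and substitute into x ≡ 1 (mod 11): 13·t ≡ 1 − 2 = -1 (mod 11).
    Reduce coefficients mod 11: 2·t ≡ 10 (mod 11).
    The inverse of 2 mod 11 is 6 (since 2·6 = 12 = 1·11 + 1), so t ≡ 6·10 = 60 ≡ 5 (mod 11).
    Then x = 2 + 13·5 = 67, valid modulo lcm(13, 11) = 143: x ≡ 67 (mod 143).
  Combine with x ≡ 1 (mod 7); new modulus lcm = 1001.
    Write x = 67 + 143·t and substitute into x ≡ 1 (mod 7): 143·t ≡ 1 − 67 = -66 (mod 7).
    Reduce coefficients mod 7: 3·t ≡ 4 (mod 7).
    The inverse of 3 mod 7 is 5 (since 3·5 = 15 = 2·7 + 1), so t ≡ 5·4 = 20 ≡ 6 (mod 7).
    Then x = 67 + 143·6 = 925, valid modulo lcm(143, 7) = 1001: x ≡ 925 (mod 1001).
  Combine with x ≡ 0 (mod 4); new modulus lcm = 4004.
    Write x = 925 + 1001·t and substitute into x ≡ 0 (mod 4): 1001·t ≡ 0 − 925 = -925 (mod 4).
    Reduce coefficients mod 4: 1·t ≡ 3 (mod 4).
    So t ≡ 3 (mod 4).
    Then x = 925 + 1001·3 = 3928, valid modulo lcm(1001, 4) = 4004: x ≡ 3928 (mod 4004).
Verify against each original: 3928 mod 13 = 2, 3928 mod 11 = 1, 3928 mod 7 = 1, 3928 mod 4 = 0.

x ≡ 3928 (mod 4004).


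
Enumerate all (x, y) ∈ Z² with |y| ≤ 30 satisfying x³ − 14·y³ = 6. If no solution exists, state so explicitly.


The equation is x³ - 14y³ = 6. For fixed y, x³ = 14·y³ + 6, so a solution requires the RHS to be a perfect cube.
Strategy: iterate y from -30 to 30, compute RHS = 14·y³ + 6, and check whether it is a (positive or negative) perfect cube.
Check small values of y:
  y = 0: RHS = 6 is not a perfect cube.
  y = 1: RHS = 20 is not a perfect cube.
  y = -1: RHS = -8 = (-2)³ ⇒ x = -2 works.
  y = 2: RHS = 118 is not a perfect cube.
  y = -2: RHS = -106 is not a perfect cube.
  y = 3: RHS = 384 is not a perfect cube.
  y = -3: RHS = -372 is not a perfect cube.
Continuing the search up to |y| = 30 finds no further solutions beyond those listed.
Collected solutions: (-2, -1).

Solutions (with |y| ≤ 30): (-2, -1).


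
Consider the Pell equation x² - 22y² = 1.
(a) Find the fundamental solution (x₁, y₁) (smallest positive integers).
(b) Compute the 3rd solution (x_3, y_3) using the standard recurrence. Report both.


Step 1: Find the fundamental solution (x₁, y₁) of x² - 22y² = 1.
  Expand √22 as a continued fraction. a₀ = ⌊√22⌋ = 4; iterate m_{k+1} = d_k·a_k − m_k, d_{k+1} = (22 − m_{k+1}²)/d_k, a_{k+1} = ⌊(a₀ + m_{k+1})/d_{k+1}⌋ (starting m₀ = 0, d₀ = 1), with convergents p_k = a_k·p_{k-1} + p_{k-2}, q_k = a_k·q_{k-1} + q_{k-2} (p₋₁ = 1, q₋₁ = 0):
  k = 0: a₀ = 4; p₀/q₀ = 4/1; p₀² − 22·q₀² = 16 − 22 = -6.
  k = 1: m = 4, d = 6, a = ⌊(4 + 4)/6⌋ = 1; p/q = (1·4 + 1)/(1·1 + 0) = 5/1; p² − 22·q² = 25 − 22 = 3.
  k = 2: m = 2, d = 3, a = ⌊(4 + 2)/3⌋ = 2; p/q = (2·5 + 4)/(2·1 + 1) = 14/3; p² − 22·q² = 196 − 198 = -2.
  k = 3: m = 4, d = 2, a = ⌊(4 + 4)/2⌋ = 4; p/q = (4·14 + 5)/(4·3 + 1) = 61/13; p² − 22·q² = 3721 − 3718 = 3.
  k = 4: m = 4, d = 3, a = ⌊(4 + 4)/3⌋ = 2; p/q = (2·61 + 14)/(2·13 + 3) = 136/29; p² − 22·q² = 18496 − 18502 = -6.
  k = 5: m = 2, d = 6, a = ⌊(4 + 2)/6⌋ = 1; p/q = (1·136 + 61)/(1·29 + 13) = 197/42; p² − 22·q² = 38809 − 38808 = 1.
  The first convergent with p² − 22·q² = 1 gives the fundamental solution (x₁, y₁) = (197, 42).
Step 2: Apply the recurrence (x_{n+1}, y_{n+1}) = (x₁x_n + 22y₁y_n, x₁y_n + y₁x_n) repeatedly.
  From (x_1, y_1) = (197, 42): x_2 = 197·197 + 22·42·42 = 77617; y_2 = 197·42 + 42·197 = 16548.
  From (x_2, y_2) = (77617, 16548): x_3 = 197·77617 + 22·42·16548 = 30580901; y_3 = 197·16548 + 42·77617 = 6519870.
Step 3: Verify x_3² - 22·y_3² = 935191505971801 - 935191505971800 = 1 (should be 1). ✓

(x_1, y_1) = (197, 42); (x_3, y_3) = (30580901, 6519870).


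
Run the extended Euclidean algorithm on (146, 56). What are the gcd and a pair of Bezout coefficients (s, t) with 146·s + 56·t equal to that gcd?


Euclidean algorithm on (146, 56) — divide until remainder is 0:
  146 = 2 · 56 + 34
  56 = 1 · 34 + 22
  34 = 1 · 22 + 12
  22 = 1 · 12 + 10
  12 = 1 · 10 + 2
  10 = 5 · 2 + 0
gcd(146, 56) = 2.
Track Bezout coefficients alongside the remainders: start with r₀ = 146 = a·1 + b·0 (s = 1, t = 0) and r₁ = 56 = a·0 + b·1 (s = 0, t = 1); each new remainder r_{k+1} = r_{k-1} − q_k·r_k inherits s_{k+1} = s_{k-1} − q_k·s_k, t_{k+1} = t_{k-1} − q_k·t_k, so r_k = a·s_k + b·t_k at every step:
  q = 2: r = 34, s = 1 − 2·0 = 1, t = 0 − 2·1 = -2  (check: 146·1 + 56·(-2) = 34)
  q = 1: r = 22, s = 0 − 1·1 = -1, t = 1 − 1·(-2) = 3  (check: 146·(-1) + 56·3 = 22)
  q = 1: r = 12, s = 1 − 1·(-1) = 2, t = -2 − 1·3 = -5  (check: 146·2 + 56·(-5) = 12)
  q = 1: r = 10, s = -1 − 1·2 = -3, t = 3 − 1·(-5) = 8  (check: 146·(-3) + 56·8 = 10)
  q = 1: r = 2, s = 2 − 1·(-3) = 5, t = -5 − 1·8 = -13  (check: 146·5 + 56·(-13) = 2)
The row with r = 2 (the gcd) gives the Bezout coefficients s = 5, t = -13.
Result: 146 · (5) + 56 · (-13) = 2.

gcd(146, 56) = 2; s = 5, t = -13 (check: 146·5 + 56·(-13) = 2).


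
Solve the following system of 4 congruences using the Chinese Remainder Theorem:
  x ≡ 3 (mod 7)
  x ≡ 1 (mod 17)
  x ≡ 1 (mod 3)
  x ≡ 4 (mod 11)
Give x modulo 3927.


Product of moduli M = 7 · 17 · 3 · 11 = 3927.
Merge one congruence at a time:
  Start: x ≡ 3 (mod 7).
  Combine with x ≡ 1 (mod 17); new modulus lcm = 119.
    Write x = 3 + 7·t and substitute into x ≡ 1 (mod 17): 7·t ≡ 1 − 3 = -2 (mod 17).
    Reduce coefficients mod 17: 7·t ≡ 15 (mod 17).
    The inverse of 7 mod 17 is 5 (since 7·5 = 35 = 2·17 + 1), so t ≡ 5·15 = 75 ≡ 7 (mod 17).
    Then x = 3 + 7·7 = 52, valid modulo lcm(7, 17) = 119: x ≡ 52 (mod 119).
  Combine with x ≡ 1 (mod 3); new modulus lcm = 357.
    Write x = 52 + 119·t and substitute into x ≡ 1 (mod 3): 119·t ≡ 1 − 52 = -51 (mod 3).
    Reduce coefficients mod 3: 2·t ≡ 0 (mod 3).
    The inverse of 2 mod 3 is 2 (since 2·2 = 4 = 1·3 + 1), so t ≡ 2·0 = 0 ≡ 0 (mod 3).
    Then x = 52 + 119·0 = 52, valid modulo lcm(119, 3) = 357: x ≡ 52 (mod 357).
  Combine with x ≡ 4 (mod 11); new modulus lcm = 3927.
    Write x = 52 + 357·t and substitute into x ≡ 4 (mod 11): 357·t ≡ 4 − 52 = -48 (mod 11).
    Reduce coefficients mod 11: 5·t ≡ 7 (mod 11).
    The inverse of 5 mod 11 is 9 (since 5·9 = 45 = 4·11 + 1), so t ≡ 9·7 = 63 ≡ 8 (mod 11).
    Then x = 52 + 357·8 = 2908, valid modulo lcm(357, 11) = 3927: x ≡ 2908 (mod 3927).
Verify against each original: 2908 mod 7 = 3, 2908 mod 17 = 1, 2908 mod 3 = 1, 2908 mod 11 = 4.

x ≡ 2908 (mod 3927).


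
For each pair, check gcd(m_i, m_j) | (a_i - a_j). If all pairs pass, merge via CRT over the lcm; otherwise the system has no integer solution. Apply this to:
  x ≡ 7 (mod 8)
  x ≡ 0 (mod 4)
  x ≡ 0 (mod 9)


Moduli 8, 4, 9 are not pairwise coprime, so CRT works modulo lcm(m_i) when all pairwise compatibility conditions hold.
Pairwise compatibility: gcd(m_i, m_j) must divide a_i - a_j for every pair.
Merge one congruence at a time:
  Start: x ≡ 7 (mod 8).
  Combine with x ≡ 0 (mod 4): gcd(8, 4) = 4, and 0 - 7 = -7 is NOT divisible by 4.
    ⇒ system is inconsistent (no integer solution).

No solution (the system is inconsistent).


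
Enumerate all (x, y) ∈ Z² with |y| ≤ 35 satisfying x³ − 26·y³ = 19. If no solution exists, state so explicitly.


The equation is x³ - 26y³ = 19. For fixed y, x³ = 26·y³ + 19, so a solution requires the RHS to be a perfect cube.
Strategy: iterate y from -35 to 35, compute RHS = 26·y³ + 19, and check whether it is a (positive or negative) perfect cube.
Check small values of y:
  y = 0: RHS = 19 is not a perfect cube.
  y = 1: RHS = 45 is not a perfect cube.
  y = -1: RHS = -7 is not a perfect cube.
  y = 2: RHS = 227 is not a perfect cube.
  y = -2: RHS = -189 is not a perfect cube.
  y = 3: RHS = 721 is not a perfect cube.
  y = -3: RHS = -683 is not a perfect cube.
Continuing the search up to |y| = 35 finds no solutions either.
No (x, y) in the scanned range satisfies the equation.

No integer solutions with |y| ≤ 35.


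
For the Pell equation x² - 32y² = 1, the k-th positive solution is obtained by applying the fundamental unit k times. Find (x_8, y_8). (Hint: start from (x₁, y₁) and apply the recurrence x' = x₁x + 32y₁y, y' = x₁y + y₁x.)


Step 1: Find the fundamental solution (x₁, y₁) of x² - 32y² = 1.
  Expand √32 as a continued fraction. a₀ = ⌊√32⌋ = 5; iterate m_{k+1} = d_k·a_k − m_k, d_{k+1} = (32 − m_{k+1}²)/d_k, a_{k+1} = ⌊(a₀ + m_{k+1})/d_{k+1}⌋ (starting m₀ = 0, d₀ = 1), with convergents p_k = a_k·p_{k-1} + p_{k-2}, q_k = a_k·q_{k-1} + q_{k-2} (p₋₁ = 1, q₋₁ = 0):
  k = 0: a₀ = 5; p₀/q₀ = 5/1; p₀² − 32·q₀² = 25 − 32 = -7.
  k = 1: m = 5, d = 7, a = ⌊(5 + 5)/7⌋ = 1; p/q = (1·5 + 1)/(1·1 + 0) = 6/1; p² − 32·q² = 36 − 32 = 4.
  k = 2: m = 2, d = 4, a = ⌊(5 + 2)/4⌋ = 1; p/q = (1·6 + 5)/(1·1 + 1) = 11/2; p² − 32·q² = 121 − 128 = -7.
  k = 3: m = 2, d = 7, a = ⌊(5 + 2)/7⌋ = 1; p/q = (1·11 + 6)/(1·2 + 1) = 17/3; p² − 32·q² = 289 − 288 = 1.
  The first convergent with p² − 32·q² = 1 gives the fundamental solution (x₁, y₁) = (17, 3).
Step 2: Apply the recurrence (x_{n+1}, y_{n+1}) = (x₁x_n + 32y₁y_n, x₁y_n + y₁x_n) repeatedly.
  From (x_1, y_1) = (17, 3): x_2 = 17·17 + 32·3·3 = 577; y_2 = 17·3 + 3·17 = 102.
  From (x_2, y_2) = (577, 102): x_3 = 17·577 + 32·3·102 = 19601; y_3 = 17·102 + 3·577 = 3465.
  From (x_3, y_3) = (19601, 3465): x_4 = 17·19601 + 32·3·3465 = 665857; y_4 = 17·3465 + 3·19601 = 117708.
  From (x_4, y_4) = (665857, 117708): x_5 = 17·665857 + 32·3·117708 = 22619537; y_5 = 17·117708 + 3·665857 = 3998607.
  From (x_5, y_5) = (22619537, 3998607): x_6 = 17·22619537 + 32·3·3998607 = 768398401; y_6 = 17·3998607 + 3·22619537 = 135834930.
  From (x_6, y_6) = (768398401, 135834930): x_7 = 17·768398401 + 32·3·135834930 = 26102926097; y_7 = 17·135834930 + 3·768398401 = 4614389013.
  From (x_7, y_7) = (26102926097, 4614389013): x_8 = 17·26102926097 + 32·3·4614389013 = 886731088897; y_8 = 17·4614389013 + 3·26102926097 = 156753391512.
Step 3: Verify x_8² - 32·y_8² = 786292024016459316676609 - 786292024016459316676608 = 1 (should be 1). ✓

(x_1, y_1) = (17, 3); (x_8, y_8) = (886731088897, 156753391512).


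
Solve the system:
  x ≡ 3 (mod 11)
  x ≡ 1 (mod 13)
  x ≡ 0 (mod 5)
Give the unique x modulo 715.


Moduli 11, 13, 5 are pairwise coprime; by CRT there is a unique solution modulo M = 11 · 13 · 5 = 715.
Solve pairwise, accumulating the modulus:
  Start with x ≡ 3 (mod 11).
  Combine with x ≡ 1 (mod 13): since gcd(11, 13) = 1, we get a unique residue mod 143.
    Write x = 3 + 11·t and substitute into x ≡ 1 (mod 13): 11·t ≡ 1 − 3 = -2 (mod 13).
    Reduce coefficients mod 13: 11·t ≡ 11 (mod 13).
    The inverse of 11 mod 13 is 6 (since 11·6 = 66 = 5·13 + 1), so t ≡ 6·11 = 66 ≡ 1 (mod 13).
    Then x = 3 + 11·1 = 14, valid modulo lcm(11, 13) = 143: x ≡ 14 (mod 143).
  Combine with x ≡ 0 (mod 5): since gcd(143, 5) = 1, we get a unique residue mod 715.
    Write x = 14 + 143·t and substitute into x ≡ 0 (mod 5): 143·t ≡ 0 − 14 = -14 (mod 5).
    Reduce coefficients mod 5: 3·t ≡ 1 (mod 5).
    The inverse of 3 mod 5 is 2 (since 3·2 = 6 = 1·5 + 1), so t ≡ 2·1 = 2 ≡ 2 (mod 5).
    Then x = 14 + 143·2 = 300, valid modulo lcm(143, 5) = 715: x ≡ 300 (mod 715).
Verify: 300 mod 11 = 3 ✓, 300 mod 13 = 1 ✓, 300 mod 5 = 0 ✓.

x ≡ 300 (mod 715).


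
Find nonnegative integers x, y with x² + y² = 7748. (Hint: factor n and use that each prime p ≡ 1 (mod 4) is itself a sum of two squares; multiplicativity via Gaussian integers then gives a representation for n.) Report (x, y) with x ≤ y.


Step 1: Factor n = 7748 = 2^2 · 13 · 149.
Step 2: Check the mod-4 condition on each prime factor: 2 = 2 (special); 13 ≡ 1 (mod 4), exponent 1; 149 ≡ 1 (mod 4), exponent 1.
All primes ≡ 3 (mod 4) appear to even exponent (or don't appear), so by the two-squares theorem n IS expressible as a sum of two squares.
Step 3: Build a representation. Group n = k² · m with k = 2 and m = 13 · 149 = 1937 (a product of primes ≡ 1 (mod 4)); a representation of m scales to one of n via (k·x)² + (k·y)² = k²(x² + y²). Each prime p ≡ 1 (mod 4) is itself a sum of two squares; find a² by testing p − a² for a perfect square:
  13: 13 − 1² = 12, 13 − 2² = 9 = 3² ⇒ 13 = 2² + 3².
  149: 149 − 1² = 148, 149 − 2² = 145, 149 − 3² = 140, 149 − 4² = 133, 149 − 5² = 124, 149 − 6² = 113, 149 − 7² = 100 = 10² ⇒ 149 = 7² + 10².
  Combine using the Brahmagupta–Fibonacci identity (a² + b²)(c² + d²) = (ac − bd)² + (ad + bc)² = (ac + bd)² + (ad − bc)²:
  13 · 149 = 1937: from (2² + 3²)(7² + 10²), take (2·7 − 3·10, 2·10 + 3·7) = (14 − 30, 20 + 21) = (-16, 41); dropping signs (only squares matter) gives (16, 41); check 16² + 41² = 256 + 1681 = 1937 ✓.
  Scale by k = 2: (2·16, 2·41) = (32, 82).
Step 4: Order so x ≤ y and verify: 32² + 82² = 1024 + 6724 = 7748 = n. ✓

n = 7748 = 32² + 82² (one valid representation with x ≤ y).


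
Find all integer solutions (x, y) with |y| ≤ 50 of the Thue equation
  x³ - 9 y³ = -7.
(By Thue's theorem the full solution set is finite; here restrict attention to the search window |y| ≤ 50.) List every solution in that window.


The equation is x³ - 9y³ = -7. For fixed y, x³ = 9·y³ − 7, so a solution requires the RHS to be a perfect cube.
Strategy: iterate y from -50 to 50, compute RHS = 9·y³ − 7, and check whether it is a (positive or negative) perfect cube.
Check small values of y:
  y = 0: RHS = -7 is not a perfect cube.
  y = 1: RHS = 2 is not a perfect cube.
  y = -1: RHS = -16 is not a perfect cube.
  y = 2: RHS = 65 is not a perfect cube.
  y = -2: RHS = -79 is not a perfect cube.
  y = 3: RHS = 236 is not a perfect cube.
  y = -3: RHS = -250 is not a perfect cube.
Continuing the search up to |y| = 50 finds no solutions either.
No (x, y) in the scanned range satisfies the equation.

No integer solutions with |y| ≤ 50.


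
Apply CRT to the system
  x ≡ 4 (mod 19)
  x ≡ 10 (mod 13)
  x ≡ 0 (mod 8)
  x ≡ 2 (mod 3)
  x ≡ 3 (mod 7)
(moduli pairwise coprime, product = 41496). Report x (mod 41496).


Product of moduli M = 19 · 13 · 8 · 3 · 7 = 41496.
Merge one congruence at a time:
  Start: x ≡ 4 (mod 19).
  Combine with x ≡ 10 (mod 13); new modulus lcm = 247.
    Write x = 4 + 19·t and substitute into x ≡ 10 (mod 13): 19·t ≡ 10 − 4 = 6 (mod 13).
    Reduce coefficients mod 13: 6·t ≡ 6 (mod 13).
    The inverse of 6 mod 13 is 11 (since 6·11 = 66 = 5·13 + 1), so t ≡ 11·6 = 66 ≡ 1 (mod 13).
    Then x = 4 + 19·1 = 23, valid modulo lcm(19, 13) = 247: x ≡ 23 (mod 247).
  Combine with x ≡ 0 (mod 8); new modulus lcm = 1976.
    Write x = 23 + 247·t and substitute into x ≡ 0 (mod 8): 247·t ≡ 0 − 23 = -23 (mod 8).
    Reduce coefficients mod 8: 7·t ≡ 1 (mod 8).
    The inverse of 7 mod 8 is 7 (since 7·7 = 49 = 6·8 + 1), so t ≡ 7·1 = 7 ≡ 7 (mod 8).
    Then x = 23 + 247·7 = 1752, valid modulo lcm(247, 8) = 1976: x ≡ 1752 (mod 1976).
  Combine with x ≡ 2 (mod 3); new modulus lcm = 5928.
    Write x = 1752 + 1976·t and substitute into x ≡ 2 (mod 3): 1976·t ≡ 2 − 1752 = -1750 (mod 3).
    Reduce coefficients mod 3: 2·t ≡ 2 (mod 3).
    The inverse of 2 mod 3 is 2 (since 2·2 = 4 = 1·3 + 1), so t ≡ 2·2 = 4 ≡ 1 (mod 3).
    Then x = 1752 + 1976·1 = 3728, valid modulo lcm(1976, 3) = 5928: x ≡ 3728 (mod 5928).
  Combine with x ≡ 3 (mod 7); new modulus lcm = 41496.
    Write x = 3728 + 5928·t and substitute into x ≡ 3 (mod 7): 5928·t ≡ 3 − 3728 = -3725 (mod 7).
    Reduce coefficients mod 7: 6·t ≡ 6 (mod 7).
    The inverse of 6 mod 7 is 6 (since 6·6 = 36 = 5·7 + 1), so t ≡ 6·6 = 36 ≡ 1 (mod 7).
    Then x = 3728 + 5928·1 = 9656, valid modulo lcm(5928, 7) = 41496: x ≡ 9656 (mod 41496).
Verify against each original: 9656 mod 19 = 4, 9656 mod 13 = 10, 9656 mod 8 = 0, 9656 mod 3 = 2, 9656 mod 7 = 3.

x ≡ 9656 (mod 41496).


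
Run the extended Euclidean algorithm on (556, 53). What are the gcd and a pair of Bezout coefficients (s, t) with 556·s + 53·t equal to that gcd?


Euclidean algorithm on (556, 53) — divide until remainder is 0:
  556 = 10 · 53 + 26
  53 = 2 · 26 + 1
  26 = 26 · 1 + 0
gcd(556, 53) = 1.
Track Bezout coefficients alongside the remainders: start with r₀ = 556 = a·1 + b·0 (s = 1, t = 0) and r₁ = 53 = a·0 + b·1 (s = 0, t = 1); each new remainder r_{k+1} = r_{k-1} − q_k·r_k inherits s_{k+1} = s_{k-1} − q_k·s_k, t_{k+1} = t_{k-1} − q_k·t_k, so r_k = a·s_k + b·t_k at every step:
  q = 10: r = 26, s = 1 − 10·0 = 1, t = 0 − 10·1 = -10  (check: 556·1 + 53·(-10) = 26)
  q = 2: r = 1, s = 0 − 2·1 = -2, t = 1 − 2·(-10) = 21  (check: 556·(-2) + 53·21 = 1)
The row with r = 1 (the gcd) gives the Bezout coefficients s = -2, t = 21.
Result: 556 · (-2) + 53 · (21) = 1.

gcd(556, 53) = 1; s = -2, t = 21 (check: 556·(-2) + 53·21 = 1).


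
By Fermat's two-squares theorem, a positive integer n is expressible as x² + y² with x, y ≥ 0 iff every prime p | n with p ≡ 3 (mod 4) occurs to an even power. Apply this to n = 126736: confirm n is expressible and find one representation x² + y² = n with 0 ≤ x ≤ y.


Step 1: Factor n = 126736 = 2^4 · 89^2.
Step 2: Check the mod-4 condition on each prime factor: 2 = 2 (special); 89 ≡ 1 (mod 4), exponent 2.
All primes ≡ 3 (mod 4) appear to even exponent (or don't appear), so by the two-squares theorem n IS expressible as a sum of two squares.
Step 3: Build a representation. Group n = k² · m with k = 4 and m = 89 · 89 = 7921 (a product of primes ≡ 1 (mod 4)); a representation of m scales to one of n via (k·x)² + (k·y)² = k²(x² + y²). Each prime p ≡ 1 (mod 4) is itself a sum of two squares; find a² by testing p − a² for a perfect square:
  89: 89 − 1² = 88, 89 − 2² = 85, 89 − 3² = 80, 89 − 4² = 73, 89 − 5² = 64 = 8² ⇒ 89 = 5² + 8².
  Combine using the Brahmagupta–Fibonacci identity (a² + b²)(c² + d²) = (ac − bd)² + (ad + bc)² = (ac + bd)² + (ad − bc)²:
  89 · 89 = 7921: from (5² + 8²)(5² + 8²), take (5·5 − 8·8, 5·8 + 8·5) = (25 − 64, 40 + 40) = (-39, 80); dropping signs (only squares matter) gives (39, 80); check 39² + 80² = 1521 + 6400 = 7921 ✓.
  Scale by k = 4: (4·39, 4·80) = (156, 320).
Step 4: Order so x ≤ y and verify: 156² + 320² = 24336 + 102400 = 126736 = n. ✓

n = 126736 = 156² + 320² (one valid representation with x ≤ y).


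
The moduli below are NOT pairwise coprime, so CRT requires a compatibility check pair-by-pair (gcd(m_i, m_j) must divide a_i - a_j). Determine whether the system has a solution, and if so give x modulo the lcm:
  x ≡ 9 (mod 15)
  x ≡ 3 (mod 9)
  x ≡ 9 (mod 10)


Moduli 15, 9, 10 are not pairwise coprime, so CRT works modulo lcm(m_i) when all pairwise compatibility conditions hold.
Pairwise compatibility: gcd(m_i, m_j) must divide a_i - a_j for every pair.
Merge one congruence at a time:
  Start: x ≡ 9 (mod 15).
  Combine with x ≡ 3 (mod 9): gcd(15, 9) = 3; 3 - 9 = -6, which IS divisible by 3, so compatible.
    Write x = 9 + 15·t and substitute into x ≡ 3 (mod 9): 15·t ≡ 3 − 9 = -6 (mod 9).
    Divide the congruence (and modulus) by g = 3: 5·t ≡ -2 (mod 3).
    Reduce coefficients mod 3: 2·t ≡ 1 (mod 3).
    The inverse of 2 mod 3 is 2 (since 2·2 = 4 = 1·3 + 1), so t ≡ 2·1 = 2 ≡ 2 (mod 3).
    Then x = 9 + 15·2 = 39, valid modulo lcm(15, 9) = 45: x ≡ 39 (mod 45).
  Combine with x ≡ 9 (mod 10): gcd(45, 10) = 5; 9 - 39 = -30, which IS divisible by 5, so compatible.
    Write x = 39 + 45·t and substitute into x ≡ 9 (mod 10): 45·t ≡ 9 − 39 = -30 (mod 10).
    Divide the congruence (and modulus) by g = 5: 9·t ≡ -6 (mod 2).
    Reduce coefficients mod 2: 1·t ≡ 0 (mod 2).
    So t ≡ 0 (mod 2).
    Then x = 39 + 45·0 = 39, valid modulo lcm(45, 10) = 90: x ≡ 39 (mod 90).
Verify: 39 mod 15 = 9, 39 mod 9 = 3, 39 mod 10 = 9.

x ≡ 39 (mod 90).


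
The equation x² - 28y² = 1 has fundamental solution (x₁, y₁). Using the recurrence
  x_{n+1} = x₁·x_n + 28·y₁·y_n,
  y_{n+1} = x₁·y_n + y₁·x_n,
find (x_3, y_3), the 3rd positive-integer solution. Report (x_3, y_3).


Step 1: Find the fundamental solution (x₁, y₁) of x² - 28y² = 1.
  Expand √28 as a continued fraction. a₀ = ⌊√28⌋ = 5; iterate m_{k+1} = d_k·a_k − m_k, d_{k+1} = (28 − m_{k+1}²)/d_k, a_{k+1} = ⌊(a₀ + m_{k+1})/d_{k+1}⌋ (starting m₀ = 0, d₀ = 1), with convergents p_k = a_k·p_{k-1} + p_{k-2}, q_k = a_k·q_{k-1} + q_{k-2} (p₋₁ = 1, q₋₁ = 0):
  k = 0: a₀ = 5; p₀/q₀ = 5/1; p₀² − 28·q₀² = 25 − 28 = -3.
  k = 1: m = 5, d = 3, a = ⌊(5 + 5)/3⌋ = 3; p/q = (3·5 + 1)/(3·1 + 0) = 16/3; p² − 28·q² = 256 − 252 = 4.
  k = 2: m = 4, d = 4, a = ⌊(5 + 4)/4⌋ = 2; p/q = (2·16 + 5)/(2·3 + 1) = 37/7; p² − 28·q² = 1369 − 1372 = -3.
  k = 3: m = 4, d = 3, a = ⌊(5 + 4)/3⌋ = 3; p/q = (3·37 + 16)/(3·7 + 3) = 127/24; p² − 28·q² = 16129 − 16128 = 1.
  The first convergent with p² − 28·q² = 1 gives the fundamental solution (x₁, y₁) = (127, 24).
Step 2: Apply the recurrence (x_{n+1}, y_{n+1}) = (x₁x_n + 28y₁y_n, x₁y_n + y₁x_n) repeatedly.
  From (x_1, y_1) = (127, 24): x_2 = 127·127 + 28·24·24 = 32257; y_2 = 127·24 + 24·127 = 6096.
  From (x_2, y_2) = (32257, 6096): x_3 = 127·32257 + 28·24·6096 = 8193151; y_3 = 127·6096 + 24·32257 = 1548360.
Step 3: Verify x_3² - 28·y_3² = 67127723308801 - 67127723308800 = 1 (should be 1). ✓

(x_1, y_1) = (127, 24); (x_3, y_3) = (8193151, 1548360).


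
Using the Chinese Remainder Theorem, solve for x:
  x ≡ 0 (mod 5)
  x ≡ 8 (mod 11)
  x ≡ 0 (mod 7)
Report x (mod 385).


Moduli 5, 11, 7 are pairwise coprime; by CRT there is a unique solution modulo M = 5 · 11 · 7 = 385.
Solve pairwise, accumulating the modulus:
  Start with x ≡ 0 (mod 5).
  Combine with x ≡ 8 (mod 11): since gcd(5, 11) = 1, we get a unique residue mod 55.
    Write x = 0 + 5·t and substitute into x ≡ 8 (mod 11): 5·t ≡ 8 − 0 = 8 (mod 11).
    The inverse of 5 mod 11 is 9 (since 5·9 = 45 = 4·11 + 1), so t ≡ 9·8 = 72 ≡ 6 (mod 11).
    Then x = 0 + 5·6 = 30, valid modulo lcm(5, 11) = 55: x ≡ 30 (mod 55).
  Combine with x ≡ 0 (mod 7): since gcd(55, 7) = 1, we get a unique residue mod 385.
    Write x = 30 + 55·t and substitute into x ≡ 0 (mod 7): 55·t ≡ 0 − 30 = -30 (mod 7).
    Reduce coefficients mod 7: 6·t ≡ 5 (mod 7).
    The inverse of 6 mod 7 is 6 (since 6·6 = 36 = 5·7 + 1), so t ≡ 6·5 = 30 ≡ 2 (mod 7).
    Then x = 30 + 55·2 = 140, valid modulo lcm(55, 7) = 385: x ≡ 140 (mod 385).
Verify: 140 mod 5 = 0 ✓, 140 mod 11 = 8 ✓, 140 mod 7 = 0 ✓.

x ≡ 140 (mod 385).


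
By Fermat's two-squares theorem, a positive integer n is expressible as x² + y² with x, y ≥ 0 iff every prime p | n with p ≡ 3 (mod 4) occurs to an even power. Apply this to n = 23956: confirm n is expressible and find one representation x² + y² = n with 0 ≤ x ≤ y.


Step 1: Factor n = 23956 = 2^2 · 53 · 113.
Step 2: Check the mod-4 condition on each prime factor: 2 = 2 (special); 53 ≡ 1 (mod 4), exponent 1; 113 ≡ 1 (mod 4), exponent 1.
All primes ≡ 3 (mod 4) appear to even exponent (or don't appear), so by the two-squares theorem n IS expressible as a sum of two squares.
Step 3: Build a representation. Group n = k² · m with k = 2 and m = 53 · 113 = 5989 (a product of primes ≡ 1 (mod 4)); a representation of m scales to one of n via (k·x)² + (k·y)² = k²(x² + y²). Each prime p ≡ 1 (mod 4) is itself a sum of two squares; find a² by testing p − a² for a perfect square:
  53: 53 − 1² = 52, 53 − 2² = 49 = 7² ⇒ 53 = 2² + 7².
  113: 113 − 1² = 112, 113 − 2² = 109, 113 − 3² = 104, 113 − 4² = 97, 113 − 5² = 88, 113 − 6² = 77, 113 − 7² = 64 = 8² ⇒ 113 = 7² + 8².
  Combine using the Brahmagupta–Fibonacci identity (a² + b²)(c² + d²) = (ac − bd)² + (ad + bc)² = (ac + bd)² + (ad − bc)²:
  53 · 113 = 5989: from (2² + 7²)(7² + 8²), take (2·7 − 7·8, 2·8 + 7·7) = (14 − 56, 16 + 49) = (-42, 65); dropping signs (only squares matter) gives (42, 65); check 42² + 65² = 1764 + 4225 = 5989 ✓.
  Scale by k = 2: (2·42, 2·65) = (84, 130).
Step 4: Order so x ≤ y and verify: 84² + 130² = 7056 + 16900 = 23956 = n. ✓

n = 23956 = 84² + 130² (one valid representation with x ≤ y).


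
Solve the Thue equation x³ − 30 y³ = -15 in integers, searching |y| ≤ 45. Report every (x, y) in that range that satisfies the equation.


The equation is x³ - 30y³ = -15. For fixed y, x³ = 30·y³ − 15, so a solution requires the RHS to be a perfect cube.
Strategy: iterate y from -45 to 45, compute RHS = 30·y³ − 15, and check whether it is a (positive or negative) perfect cube.
Check small values of y:
  y = 0: RHS = -15 is not a perfect cube.
  y = 1: RHS = 15 is not a perfect cube.
  y = -1: RHS = -45 is not a perfect cube.
  y = 2: RHS = 225 is not a perfect cube.
  y = -2: RHS = -255 is not a perfect cube.
  y = 3: RHS = 795 is not a perfect cube.
  y = -3: RHS = -825 is not a perfect cube.
Continuing the search up to |y| = 45 finds no solutions either.
No (x, y) in the scanned range satisfies the equation.

No integer solutions with |y| ≤ 45.


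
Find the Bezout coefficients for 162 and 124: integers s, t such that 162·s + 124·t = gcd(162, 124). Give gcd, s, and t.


Euclidean algorithm on (162, 124) — divide until remainder is 0:
  162 = 1 · 124 + 38
  124 = 3 · 38 + 10
  38 = 3 · 10 + 8
  10 = 1 · 8 + 2
  8 = 4 · 2 + 0
gcd(162, 124) = 2.
Track Bezout coefficients alongside the remainders: start with r₀ = 162 = a·1 + b·0 (s = 1, t = 0) and r₁ = 124 = a·0 + b·1 (s = 0, t = 1); each new remainder r_{k+1} = r_{k-1} − q_k·r_k inherits s_{k+1} = s_{k-1} − q_k·s_k, t_{k+1} = t_{k-1} − q_k·t_k, so r_k = a·s_k + b·t_k at every step:
  q = 1: r = 38, s = 1 − 1·0 = 1, t = 0 − 1·1 = -1  (check: 162·1 + 124·(-1) = 38)
  q = 3: r = 10, s = 0 − 3·1 = -3, t = 1 − 3·(-1) = 4  (check: 162·(-3) + 124·4 = 10)
  q = 3: r = 8, s = 1 − 3·(-3) = 10, t = -1 − 3·4 = -13  (check: 162·10 + 124·(-13) = 8)
  q = 1: r = 2, s = -3 − 1·10 = -13, t = 4 − 1·(-13) = 17  (check: 162·(-13) + 124·17 = 2)
The row with r = 2 (the gcd) gives the Bezout coefficients s = -13, t = 17.
Result: 162 · (-13) + 124 · (17) = 2.

gcd(162, 124) = 2; s = -13, t = 17 (check: 162·(-13) + 124·17 = 2).


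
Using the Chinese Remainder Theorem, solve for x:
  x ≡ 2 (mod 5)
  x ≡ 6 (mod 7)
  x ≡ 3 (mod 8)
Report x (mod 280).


Moduli 5, 7, 8 are pairwise coprime; by CRT there is a unique solution modulo M = 5 · 7 · 8 = 280.
Solve pairwise, accumulating the modulus:
  Start with x ≡ 2 (mod 5).
  Combine with x ≡ 6 (mod 7): since gcd(5, 7) = 1, we get a unique residue mod 35.
    Write x = 2 + 5·t and substitute into x ≡ 6 (mod 7): 5·t ≡ 6 − 2 = 4 (mod 7).
    The inverse of 5 mod 7 is 3 (since 5·3 = 15 = 2·7 + 1), so t ≡ 3·4 = 12 ≡ 5 (mod 7).
    Then x = 2 + 5·5 = 27, valid modulo lcm(5, 7) = 35: x ≡ 27 (mod 35).
  Combine with x ≡ 3 (mod 8): since gcd(35, 8) = 1, we get a unique residue mod 280.
    Write x = 27 + 35·t and substitute into x ≡ 3 (mod 8): 35·t ≡ 3 − 27 = -24 (mod 8).
    Reduce coefficients mod 8: 3·t ≡ 0 (mod 8).
    The inverse of 3 mod 8 is 3 (since 3·3 = 9 = 1·8 + 1), so t ≡ 3·0 = 0 ≡ 0 (mod 8).
    Then x = 27 + 35·0 = 27, valid modulo lcm(35, 8) = 280: x ≡ 27 (mod 280).
Verify: 27 mod 5 = 2 ✓, 27 mod 7 = 6 ✓, 27 mod 8 = 3 ✓.

x ≡ 27 (mod 280).
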